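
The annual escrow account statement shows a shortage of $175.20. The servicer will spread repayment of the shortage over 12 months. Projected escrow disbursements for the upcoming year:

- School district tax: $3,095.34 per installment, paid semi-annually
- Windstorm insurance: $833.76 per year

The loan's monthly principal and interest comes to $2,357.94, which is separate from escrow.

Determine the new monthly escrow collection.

$599.97

School district tax = $3,095.34 × 2 = $6,190.68/yr
Windstorm insurance = $833.76/yr
Annual escrow total = $6,190.68 + $833.76 = $7,024.44
Monthly = $7,024.44 / 12 = $585.37
Shortage spread = $175.20 / 12 = $14.60/mo
Adjusted monthly = $585.37 + $14.60 = $599.97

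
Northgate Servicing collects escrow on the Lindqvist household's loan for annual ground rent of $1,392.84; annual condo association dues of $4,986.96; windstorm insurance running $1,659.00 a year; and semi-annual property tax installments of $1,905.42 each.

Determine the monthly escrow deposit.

Ground rent: $1,392.84 annually
Condo association dues: $4,986.96 annually
Windstorm insurance: $1,659.00 annually
Property tax: $1,905.42 × 2 = $3,810.84 annually
Yearly total = $1,392.84 + $4,986.96 + $1,659.00 + $3,810.84 = $11,849.64
Base monthly escrow = $11,849.64 / 12 = $987.47

$987.47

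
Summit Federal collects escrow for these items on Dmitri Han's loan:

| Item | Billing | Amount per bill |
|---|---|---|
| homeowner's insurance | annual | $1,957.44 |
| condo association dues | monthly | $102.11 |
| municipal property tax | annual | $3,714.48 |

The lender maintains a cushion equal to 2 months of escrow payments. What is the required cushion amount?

$1,149.54

Homeowner's insurance: $1,957.44 per year
Condo association dues: $102.11 × 12 = $1,225.32 per year
Municipal property tax: $3,714.48 per year
Total annual escrow = $1,957.44 + $1,225.32 + $3,714.48 = $6,897.24
Per month = $6,897.24 ÷ 12 = $574.77
Required cushion = 2 × $574.77 = $1,149.54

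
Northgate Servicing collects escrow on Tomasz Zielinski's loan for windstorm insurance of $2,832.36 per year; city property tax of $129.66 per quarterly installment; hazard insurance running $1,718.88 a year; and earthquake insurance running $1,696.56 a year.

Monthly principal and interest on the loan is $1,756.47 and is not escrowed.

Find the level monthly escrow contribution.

Windstorm insurance = $2,832.36
City property tax = $129.66 × 4 = $518.64
Hazard insurance = $1,718.88
Earthquake insurance = $1,696.56
Combined annual = $2,832.36 + $518.64 + $1,718.88 + $1,696.56 = $6,766.44
Monthly = $6,766.44 / 12 = $563.87

$563.87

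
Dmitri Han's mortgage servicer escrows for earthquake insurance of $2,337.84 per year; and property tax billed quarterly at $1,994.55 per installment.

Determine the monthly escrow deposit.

$859.67

Earthquake insurance — $2,337.84
Property tax — $1,994.55 × 4 = $7,978.20
Yearly total = $2,337.84 + $7,978.20 = $10,316.04
Base monthly escrow = $10,316.04 ÷ 12 = $859.67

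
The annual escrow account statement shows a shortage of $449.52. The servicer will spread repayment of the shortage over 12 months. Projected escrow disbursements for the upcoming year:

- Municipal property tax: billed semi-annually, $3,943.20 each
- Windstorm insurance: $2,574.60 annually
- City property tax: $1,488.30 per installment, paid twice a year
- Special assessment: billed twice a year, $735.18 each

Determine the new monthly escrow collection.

Municipal property tax = $3,943.20 × 2 = $7,886.40/yr
Windstorm insurance = $2,574.60/yr
City property tax = $1,488.30 × 2 = $2,976.60/yr
Special assessment = $735.18 × 2 = $1,470.36/yr
Combined annual = $14,907.96
Per month = $14,907.96 ÷ 12 = $1,242.33
Monthly shortage recovery: $449.52 ÷ 12 = $37.46
Adjusted monthly = $1,242.33 + $37.46 = $1,279.79

$1,279.79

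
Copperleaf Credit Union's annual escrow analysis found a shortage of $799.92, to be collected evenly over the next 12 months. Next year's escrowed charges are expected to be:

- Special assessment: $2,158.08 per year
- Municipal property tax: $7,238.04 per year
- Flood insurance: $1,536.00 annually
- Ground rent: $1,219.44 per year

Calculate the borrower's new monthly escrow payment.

$1,079.29

Special assessment — $2,158.08/yr
Municipal property tax — $7,238.04/yr
Flood insurance — $1,536.00/yr
Ground rent — $1,219.44/yr
Total annual escrow = $12,151.56
Per month = $12,151.56 / 12 = $1,012.63
Shortage spread = $799.92 / 12 = $66.66/mo
New monthly escrow = $1,012.63 + $66.66 = $1,079.29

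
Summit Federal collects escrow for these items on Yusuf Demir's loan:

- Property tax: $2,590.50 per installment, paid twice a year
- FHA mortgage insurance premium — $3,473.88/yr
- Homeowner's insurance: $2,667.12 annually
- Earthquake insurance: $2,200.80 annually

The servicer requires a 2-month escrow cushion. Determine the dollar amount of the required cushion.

$2,253.80

Property tax — $2,590.50 × 2 = $5,181.00 annually
FHA mortgage insurance premium — $3,473.88 annually
Homeowner's insurance — $2,667.12 annually
Earthquake insurance — $2,200.80 annually
Total annual escrow = $5,181.00 + $3,473.88 + $2,667.12 + $2,200.80 = $13,522.80
Monthly = $13,522.80 ÷ 12 = $1,126.90
Required cushion = 2 × $1,126.90 = $2,253.80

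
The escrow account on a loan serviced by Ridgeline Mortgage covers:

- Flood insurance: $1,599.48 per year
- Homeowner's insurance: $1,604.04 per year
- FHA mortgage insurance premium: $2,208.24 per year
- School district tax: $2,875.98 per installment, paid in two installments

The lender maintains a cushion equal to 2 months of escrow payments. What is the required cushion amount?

$1,860.62

Flood insurance = $1,599.48/yr
Homeowner's insurance = $1,604.04/yr
FHA mortgage insurance premium = $2,208.24/yr
School district tax = $2,875.98 × 2 = $5,751.96/yr
Annual escrow total = $1,599.48 + $1,604.04 + $2,208.24 + $5,751.96 = $11,163.72
Monthly escrow = $11,163.72 / 12 = $930.31
Cushion = 2 × $930.31 = $1,860.62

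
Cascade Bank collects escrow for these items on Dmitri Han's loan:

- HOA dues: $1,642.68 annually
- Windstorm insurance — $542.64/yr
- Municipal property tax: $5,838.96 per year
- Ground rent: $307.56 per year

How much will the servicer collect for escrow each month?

$694.32

HOA dues: $1,642.68
Windstorm insurance: $542.64
Municipal property tax: $5,838.96
Ground rent: $307.56
Yearly total = $8,331.84
Monthly = $8,331.84 ÷ 12 = $694.32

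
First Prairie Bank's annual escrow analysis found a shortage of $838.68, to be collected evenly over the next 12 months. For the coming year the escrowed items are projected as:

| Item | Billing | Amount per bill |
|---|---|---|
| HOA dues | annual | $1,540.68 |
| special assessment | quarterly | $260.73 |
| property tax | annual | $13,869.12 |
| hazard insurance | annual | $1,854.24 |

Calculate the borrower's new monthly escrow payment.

$1,595.47

HOA dues — $1,540.68 per year
Special assessment — $260.73 × 4 = $1,042.92 per year
Property tax — $13,869.12 per year
Hazard insurance — $1,854.24 per year
Yearly total = $18,306.96
Monthly = $18,306.96 / 12 = $1,525.58
Shortage spread = $838.68 ÷ 12 = $69.89/mo
Adjusted monthly = $1,525.58 + $69.89 = $1,595.47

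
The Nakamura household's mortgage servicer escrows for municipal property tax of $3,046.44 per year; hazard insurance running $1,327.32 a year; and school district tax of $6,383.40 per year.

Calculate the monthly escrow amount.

Municipal property tax: $3,046.44 annually
Hazard insurance: $1,327.32 annually
School district tax: $6,383.40 annually
Total annual escrow = $3,046.44 + $1,327.32 + $6,383.40 = $10,757.16
Base monthly escrow = $10,757.16 / 12 = $896.43

$896.43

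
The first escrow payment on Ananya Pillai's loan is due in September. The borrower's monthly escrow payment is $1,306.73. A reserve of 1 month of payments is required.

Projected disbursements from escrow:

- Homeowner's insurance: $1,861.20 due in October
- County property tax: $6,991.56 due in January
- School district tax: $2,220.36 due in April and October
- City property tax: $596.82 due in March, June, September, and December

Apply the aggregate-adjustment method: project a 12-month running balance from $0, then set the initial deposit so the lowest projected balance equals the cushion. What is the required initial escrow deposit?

$7,039.84

Cushion = 1 × $1,306.73 = $1,306.73
Trial balance (start $0, +$1,306.73 each month, − disbursements):
  Sep: +$1,306.73 − $596.82 → $709.91
  Oct: +$1,306.73 − $4,081.56 → -$2,064.92
  Nov: +$1,306.73 → -$758.19
  Dec: +$1,306.73 − $596.82 → -$48.28
  Jan: +$1,306.73 − $6,991.56 → -$5,733.11
  Feb: +$1,306.73 → -$4,426.38
  Mar: +$1,306.73 − $596.82 → -$3,716.47
  Apr: +$1,306.73 − $2,220.36 → -$4,630.10
  May: +$1,306.73 → -$3,323.37
  Jun: +$1,306.73 − $596.82 → -$2,613.46
  Jul: +$1,306.73 → -$1,306.73
  Aug: +$1,306.73 → $0.00
Lowest trial balance = -$5,733.11 (Jan)
Initial deposit = cushion − low point = $1,306.73 − (-$5,733.11) = $7,039.84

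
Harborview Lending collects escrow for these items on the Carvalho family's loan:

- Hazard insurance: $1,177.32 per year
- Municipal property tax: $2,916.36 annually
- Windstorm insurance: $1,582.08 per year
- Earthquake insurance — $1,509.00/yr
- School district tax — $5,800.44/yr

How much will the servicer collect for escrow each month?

$1,082.10

Hazard insurance: $1,177.32 annually
Municipal property tax: $2,916.36 annually
Windstorm insurance: $1,582.08 annually
Earthquake insurance: $1,509.00 annually
School district tax: $5,800.44 annually
Combined annual = $12,985.20
Monthly escrow = $12,985.20 / 12 = $1,082.10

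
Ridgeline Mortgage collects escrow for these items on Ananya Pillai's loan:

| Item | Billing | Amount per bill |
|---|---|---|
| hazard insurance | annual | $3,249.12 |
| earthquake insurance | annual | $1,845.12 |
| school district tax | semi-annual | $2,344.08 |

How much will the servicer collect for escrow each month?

Hazard insurance — $3,249.12/yr
Earthquake insurance — $1,845.12/yr
School district tax — $2,344.08 × 2 = $4,688.16/yr
Total per year = $3,249.12 + $1,845.12 + $4,688.16 = $9,782.40
Monthly = $9,782.40 / 12 = $815.20

$815.20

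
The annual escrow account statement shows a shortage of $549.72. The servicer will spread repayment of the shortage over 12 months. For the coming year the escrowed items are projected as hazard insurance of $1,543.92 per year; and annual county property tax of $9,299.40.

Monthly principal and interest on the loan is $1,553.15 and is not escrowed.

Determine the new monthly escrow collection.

$949.42

Hazard insurance = $1,543.92/yr
County property tax = $9,299.40/yr
Combined annual = $1,543.92 + $9,299.40 = $10,843.32
Per month = $10,843.32 ÷ 12 = $903.61
Shortage per month = $549.72 / 12 = $45.81
Adjusted monthly = $903.61 + $45.81 = $949.42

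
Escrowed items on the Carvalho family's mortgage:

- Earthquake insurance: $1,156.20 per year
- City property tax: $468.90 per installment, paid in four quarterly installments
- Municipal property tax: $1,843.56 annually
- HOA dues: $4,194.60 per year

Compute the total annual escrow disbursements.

Earthquake insurance — $1,156.20
City property tax — $468.90 × 4 = $1,875.60
Municipal property tax — $1,843.56
HOA dues — $4,194.60
Total annual escrow = $9,069.96

$9,069.96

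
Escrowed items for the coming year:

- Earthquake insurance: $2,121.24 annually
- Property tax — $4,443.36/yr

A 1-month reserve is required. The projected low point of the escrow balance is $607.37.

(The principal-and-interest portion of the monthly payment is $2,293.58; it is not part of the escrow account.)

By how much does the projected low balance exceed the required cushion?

$60.32

Earthquake insurance = $2,121.24/yr
Property tax = $4,443.36/yr
Total annual escrow = $2,121.24 + $4,443.36 = $6,564.60
Monthly = $6,564.60 / 12 = $547.05
Cushion = 1 × $547.05 = $547.05
Surplus = $607.37 − $547.05 = $60.32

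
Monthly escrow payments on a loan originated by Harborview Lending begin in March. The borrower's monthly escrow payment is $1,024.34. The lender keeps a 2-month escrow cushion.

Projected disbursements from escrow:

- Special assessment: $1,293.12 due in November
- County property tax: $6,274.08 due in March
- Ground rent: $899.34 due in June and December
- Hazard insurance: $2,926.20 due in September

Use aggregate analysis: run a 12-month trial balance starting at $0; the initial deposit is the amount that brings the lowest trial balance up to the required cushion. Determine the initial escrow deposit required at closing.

$7,298.42

Cushion = 2 × $1,024.34 = $2,048.68
Trial balance (start $0, +$1,024.34 each month, − disbursements):
  Mar: +$1,024.34 − $6,274.08 → -$5,249.74
  Apr: +$1,024.34 → -$4,225.40
  May: +$1,024.34 → -$3,201.06
  Jun: +$1,024.34 − $899.34 → -$3,076.06
  Jul: +$1,024.34 → -$2,051.72
  Aug: +$1,024.34 → -$1,027.38
  Sep: +$1,024.34 − $2,926.20 → -$2,929.24
  Oct: +$1,024.34 → -$1,904.90
  Nov: +$1,024.34 − $1,293.12 → -$2,173.68
  Dec: +$1,024.34 − $899.34 → -$2,048.68
  Jan: +$1,024.34 → -$1,024.34
  Feb: +$1,024.34 → $0.00
Lowest trial balance = -$5,249.74 (Mar)
Initial deposit = cushion − low point = $2,048.68 − (-$5,249.74) = $7,298.42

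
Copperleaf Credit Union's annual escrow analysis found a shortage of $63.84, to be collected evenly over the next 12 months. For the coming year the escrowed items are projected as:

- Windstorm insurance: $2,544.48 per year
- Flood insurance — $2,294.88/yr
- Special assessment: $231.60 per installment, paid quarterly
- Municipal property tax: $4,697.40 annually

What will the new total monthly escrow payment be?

$877.25

Windstorm insurance — $2,544.48
Flood insurance — $2,294.88
Special assessment — $231.60 × 4 = $926.40
Municipal property tax — $4,697.40
Total annual escrow = $10,463.16
Monthly escrow = $10,463.16 ÷ 12 = $871.93
Shortage spread = $63.84 ÷ 12 = $5.32/mo
Adjusted monthly = $871.93 + $5.32 = $877.25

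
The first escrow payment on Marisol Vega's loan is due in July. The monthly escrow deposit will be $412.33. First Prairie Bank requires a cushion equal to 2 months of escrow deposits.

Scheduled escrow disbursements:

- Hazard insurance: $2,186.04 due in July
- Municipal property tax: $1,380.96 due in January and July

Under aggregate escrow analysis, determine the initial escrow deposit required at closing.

Cushion = 2 × $412.33 = $824.66
Trial balance (start $0, +$412.33 each month, − disbursements):
  Jul: +$412.33 − $3,567.00 → -$3,154.67
  Aug: +$412.33 → -$2,742.34
  Sep: +$412.33 → -$2,330.01
  Oct: +$412.33 → -$1,917.68
  Nov: +$412.33 → -$1,505.35
  Dec: +$412.33 → -$1,093.02
  Jan: +$412.33 − $1,380.96 → -$2,061.65
  Feb: +$412.33 → -$1,649.32
  Mar: +$412.33 → -$1,236.99
  Apr: +$412.33 → -$824.66
  May: +$412.33 → -$412.33
  Jun: +$412.33 → $0.00
Lowest trial balance = -$3,154.67 (Jul)
Initial deposit = cushion − low point = $824.66 − (-$3,154.67) = $3,979.33

$3,979.33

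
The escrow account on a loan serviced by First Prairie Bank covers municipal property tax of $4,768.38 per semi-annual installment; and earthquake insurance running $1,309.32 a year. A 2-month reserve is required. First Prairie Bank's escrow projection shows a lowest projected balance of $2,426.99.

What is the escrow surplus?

$619.31

Municipal property tax: $4,768.38 × 2 = $9,536.76/yr
Earthquake insurance: $1,309.32/yr
Total annual escrow = $9,536.76 + $1,309.32 = $10,846.08
Monthly = $10,846.08 ÷ 12 = $903.84
Required cushion = 2 × $903.84 = $1,807.68
Surplus = $2,426.99 − $1,807.68 = $619.31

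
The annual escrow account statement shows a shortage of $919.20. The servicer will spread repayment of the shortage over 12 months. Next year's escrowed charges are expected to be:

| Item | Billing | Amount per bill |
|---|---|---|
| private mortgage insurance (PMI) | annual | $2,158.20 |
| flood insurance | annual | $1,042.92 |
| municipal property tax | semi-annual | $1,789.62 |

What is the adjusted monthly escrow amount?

Private mortgage insurance (PMI) = $2,158.20/yr
Flood insurance = $1,042.92/yr
Municipal property tax = $1,789.62 × 2 = $3,579.24/yr
Annual escrow total = $2,158.20 + $1,042.92 + $3,579.24 = $6,780.36
Monthly = $6,780.36 ÷ 12 = $565.03
Shortage spread = $919.20 ÷ 12 = $76.60/mo
New monthly escrow = $565.03 + $76.60 = $641.63

$641.63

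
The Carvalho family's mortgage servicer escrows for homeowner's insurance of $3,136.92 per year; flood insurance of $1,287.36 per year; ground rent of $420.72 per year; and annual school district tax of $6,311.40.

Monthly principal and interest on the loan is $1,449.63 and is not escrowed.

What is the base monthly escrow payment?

Homeowner's insurance: $3,136.92/yr
Flood insurance: $1,287.36/yr
Ground rent: $420.72/yr
School district tax: $6,311.40/yr
Yearly total = $11,156.40
Per month = $11,156.40 ÷ 12 = $929.70

$929.70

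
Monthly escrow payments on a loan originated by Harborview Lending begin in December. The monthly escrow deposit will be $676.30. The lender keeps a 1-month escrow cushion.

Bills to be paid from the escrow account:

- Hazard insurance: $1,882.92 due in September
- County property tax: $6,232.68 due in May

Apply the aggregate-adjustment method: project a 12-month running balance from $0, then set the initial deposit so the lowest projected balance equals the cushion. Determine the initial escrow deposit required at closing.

Cushion = 1 × $676.30 = $676.30
Trial balance (start $0, +$676.30 each month, − disbursements):
  Dec: +$676.30 → $676.30
  Jan: +$676.30 → $1,352.60
  Feb: +$676.30 → $2,028.90
  Mar: +$676.30 → $2,705.20
  Apr: +$676.30 → $3,381.50
  May: +$676.30 − $6,232.68 → -$2,174.88
  Jun: +$676.30 → -$1,498.58
  Jul: +$676.30 → -$822.28
  Aug: +$676.30 → -$145.98
  Sep: +$676.30 − $1,882.92 → -$1,352.60
  Oct: +$676.30 → -$676.30
  Nov: +$676.30 → $0.00
Lowest trial balance = -$2,174.88 (May)
Initial deposit = cushion − low point = $676.30 − (-$2,174.88) = $2,851.18

$2,851.18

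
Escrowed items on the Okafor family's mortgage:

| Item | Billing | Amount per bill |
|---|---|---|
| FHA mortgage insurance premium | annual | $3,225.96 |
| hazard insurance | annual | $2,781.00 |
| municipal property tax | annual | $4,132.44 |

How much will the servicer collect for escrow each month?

FHA mortgage insurance premium = $3,225.96
Hazard insurance = $2,781.00
Municipal property tax = $4,132.44
Combined annual = $3,225.96 + $2,781.00 + $4,132.44 = $10,139.40
Base monthly escrow = $10,139.40 ÷ 12 = $844.95

$844.95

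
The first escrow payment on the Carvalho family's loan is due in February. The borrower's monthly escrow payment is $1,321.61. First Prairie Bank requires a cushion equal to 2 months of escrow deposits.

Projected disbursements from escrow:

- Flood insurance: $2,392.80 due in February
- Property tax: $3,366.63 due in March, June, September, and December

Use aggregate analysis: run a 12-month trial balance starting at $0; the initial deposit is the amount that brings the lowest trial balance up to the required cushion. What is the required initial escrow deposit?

Cushion = 2 × $1,321.61 = $2,643.22
Trial balance (start $0, +$1,321.61 each month, − disbursements):
  Feb: +$1,321.61 − $2,392.80 → -$1,071.19
  Mar: +$1,321.61 − $3,366.63 → -$3,116.21
  Apr: +$1,321.61 → -$1,794.60
  May: +$1,321.61 → -$472.99
  Jun: +$1,321.61 − $3,366.63 → -$2,518.01
  Jul: +$1,321.61 → -$1,196.40
  Aug: +$1,321.61 → $125.21
  Sep: +$1,321.61 − $3,366.63 → -$1,919.81
  Oct: +$1,321.61 → -$598.20
  Nov: +$1,321.61 → $723.41
  Dec: +$1,321.61 − $3,366.63 → -$1,321.61
  Jan: +$1,321.61 → $0.00
Lowest trial balance = -$3,116.21 (Mar)
Initial deposit = cushion − low point = $2,643.22 − (-$3,116.21) = $5,759.43

$5,759.43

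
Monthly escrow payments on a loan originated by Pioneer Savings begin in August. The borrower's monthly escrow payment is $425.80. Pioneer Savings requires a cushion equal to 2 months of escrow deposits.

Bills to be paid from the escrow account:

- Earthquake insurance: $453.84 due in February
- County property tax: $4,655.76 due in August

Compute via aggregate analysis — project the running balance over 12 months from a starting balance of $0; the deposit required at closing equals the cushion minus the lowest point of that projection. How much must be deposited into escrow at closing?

Cushion = 2 × $425.80 = $851.60
Trial balance (start $0, +$425.80 each month, − disbursements):
  Aug: +$425.80 − $4,655.76 → -$4,229.96
  Sep: +$425.80 → -$3,804.16
  Oct: +$425.80 → -$3,378.36
  Nov: +$425.80 → -$2,952.56
  Dec: +$425.80 → -$2,526.76
  Jan: +$425.80 → -$2,100.96
  Feb: +$425.80 − $453.84 → -$2,129.00
  Mar: +$425.80 → -$1,703.20
  Apr: +$425.80 → -$1,277.40
  May: +$425.80 → -$851.60
  Jun: +$425.80 → -$425.80
  Jul: +$425.80 → $0.00
Lowest trial balance = -$4,229.96 (Aug)
Initial deposit = cushion − low point = $851.60 − (-$4,229.96) = $5,081.56

$5,081.56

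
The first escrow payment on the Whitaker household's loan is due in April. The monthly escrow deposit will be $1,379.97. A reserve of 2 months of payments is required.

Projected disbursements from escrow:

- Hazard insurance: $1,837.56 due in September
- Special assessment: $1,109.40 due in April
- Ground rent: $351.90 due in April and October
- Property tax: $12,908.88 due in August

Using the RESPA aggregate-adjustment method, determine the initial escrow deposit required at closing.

$10,687.86

Cushion = 2 × $1,379.97 = $2,759.94
Trial balance (start $0, +$1,379.97 each month, − disbursements):
  Apr: +$1,379.97 − $1,461.30 → -$81.33
  May: +$1,379.97 → $1,298.64
  Jun: +$1,379.97 → $2,678.61
  Jul: +$1,379.97 → $4,058.58
  Aug: +$1,379.97 − $12,908.88 → -$7,470.33
  Sep: +$1,379.97 − $1,837.56 → -$7,927.92
  Oct: +$1,379.97 − $351.90 → -$6,899.85
  Nov: +$1,379.97 → -$5,519.88
  Dec: +$1,379.97 → -$4,139.91
  Jan: +$1,379.97 → -$2,759.94
  Feb: +$1,379.97 → -$1,379.97
  Mar: +$1,379.97 → $0.00
Lowest trial balance = -$7,927.92 (Sep)
Initial deposit = cushion − low point = $2,759.94 − (-$7,927.92) = $10,687.86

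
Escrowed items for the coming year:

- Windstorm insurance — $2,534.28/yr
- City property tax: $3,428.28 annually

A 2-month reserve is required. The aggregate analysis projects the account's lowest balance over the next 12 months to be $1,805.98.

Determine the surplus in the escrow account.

$812.22

Windstorm insurance: $2,534.28/yr
City property tax: $3,428.28/yr
Annual escrow total = $2,534.28 + $3,428.28 = $5,962.56
Base monthly escrow = $5,962.56 ÷ 12 = $496.88
Required reserve = 2 × $496.88 = $993.76
Excess over cushion: $1,805.98 − $993.76 = $812.22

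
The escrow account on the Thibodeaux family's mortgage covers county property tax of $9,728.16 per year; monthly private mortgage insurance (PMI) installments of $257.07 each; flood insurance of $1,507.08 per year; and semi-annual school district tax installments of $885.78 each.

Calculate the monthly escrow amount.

County property tax: $9,728.16 per year
Private mortgage insurance (PMI): $257.07 × 12 = $3,084.84 per year
Flood insurance: $1,507.08 per year
School district tax: $885.78 × 2 = $1,771.56 per year
Combined annual = $9,728.16 + $3,084.84 + $1,507.08 + $1,771.56 = $16,091.64
Monthly escrow = $16,091.64 ÷ 12 = $1,340.97

$1,340.97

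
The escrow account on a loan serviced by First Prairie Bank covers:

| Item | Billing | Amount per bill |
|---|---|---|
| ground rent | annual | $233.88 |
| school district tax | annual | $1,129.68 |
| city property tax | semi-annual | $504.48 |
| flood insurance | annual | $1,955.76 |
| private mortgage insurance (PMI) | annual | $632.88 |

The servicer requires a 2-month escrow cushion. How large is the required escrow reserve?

$826.86

Ground rent: $233.88 per year
School district tax: $1,129.68 per year
City property tax: $504.48 × 2 = $1,008.96 per year
Flood insurance: $1,955.76 per year
Private mortgage insurance (PMI): $632.88 per year
Yearly total = $233.88 + $1,129.68 + $1,008.96 + $1,955.76 + $632.88 = $4,961.16
Monthly escrow = $4,961.16 / 12 = $413.43
Cushion = 2 × $413.43 = $826.86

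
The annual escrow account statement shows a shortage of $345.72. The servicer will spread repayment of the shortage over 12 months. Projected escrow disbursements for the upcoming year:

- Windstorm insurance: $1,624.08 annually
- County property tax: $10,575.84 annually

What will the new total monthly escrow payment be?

Windstorm insurance — $1,624.08 annually
County property tax — $10,575.84 annually
Annual escrow total = $12,199.92
Base monthly escrow = $12,199.92 / 12 = $1,016.66
Monthly shortage recovery: $345.72 ÷ 12 = $28.81
New monthly escrow = $1,016.66 + $28.81 = $1,045.47

$1,045.47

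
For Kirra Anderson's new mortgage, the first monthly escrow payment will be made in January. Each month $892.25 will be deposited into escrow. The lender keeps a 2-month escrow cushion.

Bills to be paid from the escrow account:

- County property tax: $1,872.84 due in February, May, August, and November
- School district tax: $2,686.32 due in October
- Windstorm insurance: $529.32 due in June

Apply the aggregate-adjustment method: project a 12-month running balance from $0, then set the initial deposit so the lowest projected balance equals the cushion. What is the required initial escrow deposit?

Cushion = 2 × $892.25 = $1,784.50
Trial balance (start $0, +$892.25 each month, − disbursements):
  Jan: +$892.25 → $892.25
  Feb: +$892.25 − $1,872.84 → -$88.34
  Mar: +$892.25 → $803.91
  Apr: +$892.25 → $1,696.16
  May: +$892.25 − $1,872.84 → $715.57
  Jun: +$892.25 − $529.32 → $1,078.50
  Jul: +$892.25 → $1,970.75
  Aug: +$892.25 − $1,872.84 → $990.16
  Sep: +$892.25 → $1,882.41
  Oct: +$892.25 − $2,686.32 → $88.34
  Nov: +$892.25 − $1,872.84 → -$892.25
  Dec: +$892.25 → $0.00
Lowest trial balance = -$892.25 (Nov)
Initial deposit = cushion − low point = $1,784.50 − (-$892.25) = $2,676.75

$2,676.75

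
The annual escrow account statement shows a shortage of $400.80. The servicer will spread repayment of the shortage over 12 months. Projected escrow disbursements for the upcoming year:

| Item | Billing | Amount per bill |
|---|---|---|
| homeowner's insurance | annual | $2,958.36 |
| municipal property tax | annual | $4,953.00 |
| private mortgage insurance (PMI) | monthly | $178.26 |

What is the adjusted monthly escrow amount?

$870.94

Homeowner's insurance: $2,958.36 annually
Municipal property tax: $4,953.00 annually
Private mortgage insurance (PMI): $178.26 × 12 = $2,139.12 annually
Yearly total = $2,958.36 + $4,953.00 + $2,139.12 = $10,050.48
Base monthly escrow = $10,050.48 ÷ 12 = $837.54
Monthly shortage recovery: $400.80 / 12 = $33.40
Adjusted monthly = $837.54 + $33.40 = $870.94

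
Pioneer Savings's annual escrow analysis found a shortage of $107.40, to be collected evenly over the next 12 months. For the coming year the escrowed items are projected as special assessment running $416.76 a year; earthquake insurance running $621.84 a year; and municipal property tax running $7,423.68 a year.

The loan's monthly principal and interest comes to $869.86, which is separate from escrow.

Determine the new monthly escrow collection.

$714.14

Special assessment: $416.76 per year
Earthquake insurance: $621.84 per year
Municipal property tax: $7,423.68 per year
Total annual escrow = $8,462.28
Monthly escrow = $8,462.28 / 12 = $705.19
Shortage spread = $107.40 / 12 = $8.95/mo
New monthly escrow = $705.19 + $8.95 = $714.14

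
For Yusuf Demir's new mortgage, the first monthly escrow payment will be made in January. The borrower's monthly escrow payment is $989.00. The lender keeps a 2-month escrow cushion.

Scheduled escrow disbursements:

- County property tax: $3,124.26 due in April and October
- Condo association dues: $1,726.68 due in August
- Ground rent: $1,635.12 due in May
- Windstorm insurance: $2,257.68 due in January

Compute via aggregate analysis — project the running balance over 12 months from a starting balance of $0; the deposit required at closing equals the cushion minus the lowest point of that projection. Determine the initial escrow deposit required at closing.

$4,050.06

Cushion = 2 × $989.00 = $1,978.00
Trial balance (start $0, +$989.00 each month, − disbursements):
  Jan: +$989.00 − $2,257.68 → -$1,268.68
  Feb: +$989.00 → -$279.68
  Mar: +$989.00 → $709.32
  Apr: +$989.00 − $3,124.26 → -$1,425.94
  May: +$989.00 − $1,635.12 → -$2,072.06
  Jun: +$989.00 → -$1,083.06
  Jul: +$989.00 → -$94.06
  Aug: +$989.00 − $1,726.68 → -$831.74
  Sep: +$989.00 → $157.26
  Oct: +$989.00 − $3,124.26 → -$1,978.00
  Nov: +$989.00 → -$989.00
  Dec: +$989.00 → $0.00
Lowest trial balance = -$2,072.06 (May)
Initial deposit = cushion − low point = $1,978.00 − (-$2,072.06) = $4,050.06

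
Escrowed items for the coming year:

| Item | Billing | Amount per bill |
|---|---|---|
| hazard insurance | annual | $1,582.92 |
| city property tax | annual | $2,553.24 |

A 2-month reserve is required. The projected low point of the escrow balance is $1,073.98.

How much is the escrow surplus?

Hazard insurance = $1,582.92
City property tax = $2,553.24
Annual escrow total = $1,582.92 + $2,553.24 = $4,136.16
Base monthly escrow = $4,136.16 / 12 = $344.68
Required cushion = 2 × $344.68 = $689.36
Surplus = $1,073.98 − $689.36 = $384.62

$384.62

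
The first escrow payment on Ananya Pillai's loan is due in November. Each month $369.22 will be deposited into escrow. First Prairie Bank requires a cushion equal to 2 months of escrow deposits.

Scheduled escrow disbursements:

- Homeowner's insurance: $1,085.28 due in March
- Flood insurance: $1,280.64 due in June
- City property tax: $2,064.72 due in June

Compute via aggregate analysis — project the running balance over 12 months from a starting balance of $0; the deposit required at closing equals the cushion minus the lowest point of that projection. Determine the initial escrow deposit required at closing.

Cushion = 2 × $369.22 = $738.44
Trial balance (start $0, +$369.22 each month, − disbursements):
  Nov: +$369.22 → $369.22
  Dec: +$369.22 → $738.44
  Jan: +$369.22 → $1,107.66
  Feb: +$369.22 → $1,476.88
  Mar: +$369.22 − $1,085.28 → $760.82
  Apr: +$369.22 → $1,130.04
  May: +$369.22 → $1,499.26
  Jun: +$369.22 − $3,345.36 → -$1,476.88
  Jul: +$369.22 → -$1,107.66
  Aug: +$369.22 → -$738.44
  Sep: +$369.22 → -$369.22
  Oct: +$369.22 → $0.00
Lowest trial balance = -$1,476.88 (Jun)
Initial deposit = cushion − low point = $738.44 − (-$1,476.88) = $2,215.32

$2,215.32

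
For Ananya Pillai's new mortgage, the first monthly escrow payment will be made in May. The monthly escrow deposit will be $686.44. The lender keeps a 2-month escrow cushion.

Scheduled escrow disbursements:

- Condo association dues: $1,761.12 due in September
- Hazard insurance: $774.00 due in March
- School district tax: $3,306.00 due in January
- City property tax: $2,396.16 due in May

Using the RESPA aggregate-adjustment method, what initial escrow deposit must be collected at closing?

$3,082.60

Cushion = 2 × $686.44 = $1,372.88
Trial balance (start $0, +$686.44 each month, − disbursements):
  May: +$686.44 − $2,396.16 → -$1,709.72
  Jun: +$686.44 → -$1,023.28
  Jul: +$686.44 → -$336.84
  Aug: +$686.44 → $349.60
  Sep: +$686.44 − $1,761.12 → -$725.08
  Oct: +$686.44 → -$38.64
  Nov: +$686.44 → $647.80
  Dec: +$686.44 → $1,334.24
  Jan: +$686.44 − $3,306.00 → -$1,285.32
  Feb: +$686.44 → -$598.88
  Mar: +$686.44 − $774.00 → -$686.44
  Apr: +$686.44 → $0.00
Lowest trial balance = -$1,709.72 (May)
Initial deposit = cushion − low point = $1,372.88 − (-$1,709.72) = $3,082.60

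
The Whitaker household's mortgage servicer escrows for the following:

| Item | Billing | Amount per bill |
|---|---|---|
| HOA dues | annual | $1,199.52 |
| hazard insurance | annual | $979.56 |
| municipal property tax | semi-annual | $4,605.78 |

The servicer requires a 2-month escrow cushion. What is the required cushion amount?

$1,898.44

HOA dues: $1,199.52
Hazard insurance: $979.56
Municipal property tax: $4,605.78 × 2 = $9,211.56
Combined annual = $11,390.64
Per month = $11,390.64 / 12 = $949.22
Reserve = 2 × $949.22 = $1,898.44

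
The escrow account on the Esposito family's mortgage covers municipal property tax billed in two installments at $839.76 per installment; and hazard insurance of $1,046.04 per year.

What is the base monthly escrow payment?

Municipal property tax — $839.76 × 2 = $1,679.52/yr
Hazard insurance — $1,046.04/yr
Yearly total = $1,679.52 + $1,046.04 = $2,725.56
Per month = $2,725.56 ÷ 12 = $227.13

$227.13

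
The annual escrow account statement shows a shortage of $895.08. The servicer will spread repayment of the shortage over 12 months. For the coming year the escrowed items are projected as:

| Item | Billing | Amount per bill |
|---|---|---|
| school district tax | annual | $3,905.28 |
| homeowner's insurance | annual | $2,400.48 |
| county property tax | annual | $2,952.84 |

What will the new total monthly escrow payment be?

School district tax: $3,905.28/yr
Homeowner's insurance: $2,400.48/yr
County property tax: $2,952.84/yr
Combined annual = $3,905.28 + $2,400.48 + $2,952.84 = $9,258.60
Base monthly escrow = $9,258.60 ÷ 12 = $771.55
Shortage spread = $895.08 ÷ 12 = $74.59/mo
Adjusted monthly = $771.55 + $74.59 = $846.14

$846.14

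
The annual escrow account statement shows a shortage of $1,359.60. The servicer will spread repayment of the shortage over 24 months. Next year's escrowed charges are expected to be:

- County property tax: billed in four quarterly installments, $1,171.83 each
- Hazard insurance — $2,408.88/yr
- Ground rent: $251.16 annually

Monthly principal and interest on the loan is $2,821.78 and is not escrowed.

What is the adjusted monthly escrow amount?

$668.93

County property tax — $1,171.83 × 4 = $4,687.32
Hazard insurance — $2,408.88
Ground rent — $251.16
Combined annual = $7,347.36
Monthly = $7,347.36 / 12 = $612.28
Monthly shortage recovery: $1,359.60 ÷ 24 = $56.65
Adjusted monthly = $612.28 + $56.65 = $668.93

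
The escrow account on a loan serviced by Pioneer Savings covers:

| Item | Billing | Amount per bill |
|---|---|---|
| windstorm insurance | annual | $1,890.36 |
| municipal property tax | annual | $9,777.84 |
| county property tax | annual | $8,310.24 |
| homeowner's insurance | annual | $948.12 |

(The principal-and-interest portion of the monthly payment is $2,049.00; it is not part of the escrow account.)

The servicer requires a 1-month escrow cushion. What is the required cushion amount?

Windstorm insurance — $1,890.36 per year
Municipal property tax — $9,777.84 per year
County property tax — $8,310.24 per year
Homeowner's insurance — $948.12 per year
Annual escrow total = $1,890.36 + $9,777.84 + $8,310.24 + $948.12 = $20,926.56
Monthly = $20,926.56 / 12 = $1,743.88
Required cushion = 1 × $1,743.88 = $1,743.88

$1,743.88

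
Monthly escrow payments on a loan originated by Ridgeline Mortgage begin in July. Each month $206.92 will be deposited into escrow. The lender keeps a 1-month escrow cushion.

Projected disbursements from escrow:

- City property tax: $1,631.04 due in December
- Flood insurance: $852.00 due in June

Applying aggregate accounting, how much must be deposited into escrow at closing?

Cushion = 1 × $206.92 = $206.92
Trial balance (start $0, +$206.92 each month, − disbursements):
  Jul: +$206.92 → $206.92
  Aug: +$206.92 → $413.84
  Sep: +$206.92 → $620.76
  Oct: +$206.92 → $827.68
  Nov: +$206.92 → $1,034.60
  Dec: +$206.92 − $1,631.04 → -$389.52
  Jan: +$206.92 → -$182.60
  Feb: +$206.92 → $24.32
  Mar: +$206.92 → $231.24
  Apr: +$206.92 → $438.16
  May: +$206.92 → $645.08
  Jun: +$206.92 − $852.00 → $0.00
Lowest trial balance = -$389.52 (Dec)
Initial deposit = cushion − low point = $206.92 − (-$389.52) = $596.44

$596.44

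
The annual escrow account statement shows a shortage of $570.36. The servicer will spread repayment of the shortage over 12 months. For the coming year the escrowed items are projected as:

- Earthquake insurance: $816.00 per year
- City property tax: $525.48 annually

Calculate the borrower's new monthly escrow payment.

Earthquake insurance: $816.00 per year
City property tax: $525.48 per year
Total per year = $1,341.48
Base monthly escrow = $1,341.48 / 12 = $111.79
Monthly shortage recovery: $570.36 ÷ 12 = $47.53
New monthly escrow = $111.79 + $47.53 = $159.32

$159.32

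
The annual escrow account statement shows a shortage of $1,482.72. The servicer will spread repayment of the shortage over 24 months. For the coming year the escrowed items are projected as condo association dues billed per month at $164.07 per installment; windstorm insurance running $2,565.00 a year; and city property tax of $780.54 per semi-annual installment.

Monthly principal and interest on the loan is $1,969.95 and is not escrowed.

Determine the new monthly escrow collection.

Condo association dues — $164.07 × 12 = $1,968.84
Windstorm insurance — $2,565.00
City property tax — $780.54 × 2 = $1,561.08
Total annual escrow = $6,094.92
Base monthly escrow = $6,094.92 ÷ 12 = $507.91
Shortage per month = $1,482.72 ÷ 24 = $61.78
New monthly escrow = $507.91 + $61.78 = $569.69

$569.69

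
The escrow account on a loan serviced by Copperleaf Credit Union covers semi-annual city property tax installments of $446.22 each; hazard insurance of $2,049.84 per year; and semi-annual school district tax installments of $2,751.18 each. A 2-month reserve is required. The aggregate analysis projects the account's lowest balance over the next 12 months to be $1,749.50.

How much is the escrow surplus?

City property tax = $446.22 × 2 = $892.44 per year
Hazard insurance = $2,049.84 per year
School district tax = $2,751.18 × 2 = $5,502.36 per year
Total per year = $892.44 + $2,049.84 + $5,502.36 = $8,444.64
Per month = $8,444.64 ÷ 12 = $703.72
Required cushion = 2 × $703.72 = $1,407.44
Surplus = $1,749.50 − $1,407.44 = $342.06

$342.06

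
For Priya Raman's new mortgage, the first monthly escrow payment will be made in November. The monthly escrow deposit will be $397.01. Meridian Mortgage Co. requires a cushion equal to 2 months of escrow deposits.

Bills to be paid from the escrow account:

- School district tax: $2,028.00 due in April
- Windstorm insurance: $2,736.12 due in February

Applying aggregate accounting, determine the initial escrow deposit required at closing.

Cushion = 2 × $397.01 = $794.02
Trial balance (start $0, +$397.01 each month, − disbursements):
  Nov: +$397.01 → $397.01
  Dec: +$397.01 → $794.02
  Jan: +$397.01 → $1,191.03
  Feb: +$397.01 − $2,736.12 → -$1,148.08
  Mar: +$397.01 → -$751.07
  Apr: +$397.01 − $2,028.00 → -$2,382.06
  May: +$397.01 → -$1,985.05
  Jun: +$397.01 → -$1,588.04
  Jul: +$397.01 → -$1,191.03
  Aug: +$397.01 → -$794.02
  Sep: +$397.01 → -$397.01
  Oct: +$397.01 → $0.00
Lowest trial balance = -$2,382.06 (Apr)
Initial deposit = cushion − low point = $794.02 − (-$2,382.06) = $3,176.08

$3,176.08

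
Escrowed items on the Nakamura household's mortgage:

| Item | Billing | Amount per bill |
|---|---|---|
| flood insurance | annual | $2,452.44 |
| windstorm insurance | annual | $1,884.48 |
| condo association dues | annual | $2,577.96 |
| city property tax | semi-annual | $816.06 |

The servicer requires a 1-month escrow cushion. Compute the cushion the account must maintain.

$712.25

Flood insurance — $2,452.44/yr
Windstorm insurance — $1,884.48/yr
Condo association dues — $2,577.96/yr
City property tax — $816.06 × 2 = $1,632.12/yr
Total annual escrow = $2,452.44 + $1,884.48 + $2,577.96 + $1,632.12 = $8,547.00
Base monthly escrow = $8,547.00 ÷ 12 = $712.25
Reserve = 1 × $712.25 = $712.25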